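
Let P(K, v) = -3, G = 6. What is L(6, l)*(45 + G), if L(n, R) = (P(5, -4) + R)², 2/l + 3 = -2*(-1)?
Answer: 1275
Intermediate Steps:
l = -2 (l = 2/(-3 - 2*(-1)) = 2/(-3 + 2) = 2/(-1) = 2*(-1) = -2)
L(n, R) = (-3 + R)²
L(6, l)*(45 + G) = (-3 - 2)²*(45 + 6) = (-5)²*51 = 25*51 = 1275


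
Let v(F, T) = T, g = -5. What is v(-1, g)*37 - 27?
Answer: -212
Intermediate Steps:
v(-1, g)*37 - 27 = -5*37 - 27 = -185 - 27 = -212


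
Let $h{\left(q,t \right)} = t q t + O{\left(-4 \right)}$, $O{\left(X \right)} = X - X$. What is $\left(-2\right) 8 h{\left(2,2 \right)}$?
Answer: $-128$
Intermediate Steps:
$O{\left(X \right)} = 0$
$h{\left(q,t \right)} = q t^{2}$ ($h{\left(q,t \right)} = t q t + 0 = q t t + 0 = q t^{2} + 0 = q t^{2}$)
$\left(-2\right) 8 h{\left(2,2 \right)} = \left(-2\right) 8 \cdot 2 \cdot 2^{2} = - 16 \cdot 2 \cdot 4 = \left(-16\right) 8 = -128$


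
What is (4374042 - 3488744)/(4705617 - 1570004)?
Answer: 885298/3135613 ≈ 0.28234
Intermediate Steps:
(4374042 - 3488744)/(4705617 - 1570004) = 885298/3135613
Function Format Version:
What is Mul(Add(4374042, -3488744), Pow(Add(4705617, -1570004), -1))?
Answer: Rational(885298, 3135613) ≈ 0.28234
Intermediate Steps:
Mul(Add(4374042, -3488744), Pow(Add(4705617, -1570004), -1)) = Mul(885298, Pow(3135613, -1)) = Mul(885298, Rational(1, 3135613)) = Rational(885298, 3135613)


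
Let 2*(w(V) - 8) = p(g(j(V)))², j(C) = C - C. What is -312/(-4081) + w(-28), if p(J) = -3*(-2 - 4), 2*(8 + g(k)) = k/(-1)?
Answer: 694082/4081 ≈ 170.08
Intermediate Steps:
j(C) = 0
g(k) = -8 - k/2 (g(k) = -8 + (k/(-1))/2 = -8 + (k*(-1))/2 = -8 + (-k)/2 = -8 - k/2)
p(J) = 18 (p(J) = -3*(-6) = 18)
w(V) = 170 (w(V) = 8 + (½)*18² = 8 + (½)*324 = 8 + 162 = 170)
-312/(-4081) + w(-28) = -312/(-4081) + 170 = -312*(-1/4081) + 170 = 312/4081 + 170 = 694082/4081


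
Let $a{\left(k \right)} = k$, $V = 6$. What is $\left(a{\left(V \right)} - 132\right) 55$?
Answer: $-6930$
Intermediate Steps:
$\left(a{\left(V \right)} - 132\right) 55 = \left(6 - 132\right) 55 = \left(-126\right) 55 = -6930$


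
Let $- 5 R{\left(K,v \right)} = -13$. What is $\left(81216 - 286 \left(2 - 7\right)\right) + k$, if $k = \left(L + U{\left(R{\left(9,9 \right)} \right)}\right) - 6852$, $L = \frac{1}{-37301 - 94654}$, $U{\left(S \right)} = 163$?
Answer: $\frac{10022905934}{131955} \approx 75957.0$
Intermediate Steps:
$R{\left(K,v \right)} = \frac{13}{5}$ ($R{\left(K,v \right)} = \left(- \frac{1}{5}\right) \left(-13\right) = \frac{13}{5}$)
$L = - \frac{1}{131955}$ ($L = \frac{1}{-131955} = - \frac{1}{131955} \approx -7.5783 \cdot 10^{-6}$)
$k = - \frac{882646996}{131955}$ ($k = \left(- \frac{1}{131955} + 163\right) - 6852 = \frac{21508664}{131955} - 6852 = - \frac{882646996}{131955} \approx -6689.0$)
$\left(81216 - 286 \left(2 - 7\right)\right) + k = \left(81216 - 286 \left(2 - 7\right)\right) - \frac{882646996}{131955} = \left(81216 - -1430\right) - \frac{882646996}{131955} = \left(81216 + 1430\right) - \frac{882646996}{131955} = 82646 - \frac{882646996}{131955} = \frac{10022905934}{131955}$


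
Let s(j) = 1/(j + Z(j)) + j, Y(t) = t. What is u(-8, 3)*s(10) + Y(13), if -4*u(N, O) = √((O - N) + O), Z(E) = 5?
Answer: 13 - 151*√14/60 ≈ 3.5835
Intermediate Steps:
s(j) = j + 1/(5 + j) (s(j) = 1/(j + 5) + j = 1/(5 + j) + j = j + 1/(5 + j))
u(N, O) = -√(-N + 2*O)/4 (u(N, O) = -√((O - N) + O)/4 = -√(-N + 2*O)/4)
u(-8, 3)*s(10) + Y(13) = (-√(-1*(-8) + 2*3)/4)*((1 + 10² + 5*10)/(5 + 10)) + 13 = (-√(8 + 6)/4)*((1 + 100 + 50)/15) + 13 = (-√14/4)*((1/15)*151) + 13 = -√14/4*(151/15) + 13 = -151*√14/60 + 13 = 13 - 151*√14/60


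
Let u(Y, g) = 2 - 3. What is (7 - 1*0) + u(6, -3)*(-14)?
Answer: 21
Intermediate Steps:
u(Y, g) = -1
(7 - 1*0) + u(6, -3)*(-14) = (7 - 1*0) - 1*(-14) = (7 + 0) + 14 = 7 + 14 = 21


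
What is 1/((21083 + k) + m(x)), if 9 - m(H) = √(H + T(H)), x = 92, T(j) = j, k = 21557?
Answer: 42649/1818937017 + 2*√46/1818937017 ≈ 2.3455e-5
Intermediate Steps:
m(H) = 9 - √2*√H (m(H) = 9 - √(H + H) = 9 - √(2*H) = 9 - √2*√H)
1/((21083 + k) + m(x)) = 1/((21083 + 21557) + (9 - √2*√92)) = 1/(42640 + (9 - √2*2*√23)) = 1/(42640 + (9 - 2*√46)) = 1/(42649 - 2*√46)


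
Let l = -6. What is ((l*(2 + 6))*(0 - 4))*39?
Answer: 7488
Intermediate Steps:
((l*(2 + 6))*(0 - 4))*39 = ((-6*(2 + 6))*(0 - 4))*39 = (-6*8*(-4))*39 = -48*(-4)*39 = 192*39 = 7488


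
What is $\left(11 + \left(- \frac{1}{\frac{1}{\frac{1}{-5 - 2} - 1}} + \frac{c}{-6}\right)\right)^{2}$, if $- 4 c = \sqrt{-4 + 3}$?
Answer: $\frac{4161551}{28224} + \frac{85 i}{84} \approx 147.45 + 1.0119 i$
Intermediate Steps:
$c = - \frac{i}{4}$ ($c = - \frac{\sqrt{-4 + 3}}{4} = - \frac{\sqrt{-1}}{4} = - \frac{i}{4} \approx - 0.25 i$)
$\left(11 + \left(- \frac{1}{\frac{1}{\frac{1}{-5 - 2} - 1}} + \frac{c}{-6}\right)\right)^{2} = \left(11 - \left(\frac{1}{\frac{1}{\frac{1}{-5 - 2} - 1}} - \frac{\left(- \frac{1}{4}\right) i}{-6}\right)\right)^{2} = \left(11 - \left(\frac{1}{\frac{1}{\frac{1}{-7} - 1}} - - \frac{i}{4} \left(- \frac{1}{6}\right)\right)\right)^{2} = \left(11 - \left(\frac{1}{\frac{1}{- \frac{1}{7} - 1}} - \frac{i}{24}\right)\right)^{2} = \left(11 - \left(\frac{1}{\frac{1}{- \frac{8}{7}}} - \frac{i}{24}\right)\right)^{2} = \left(11 + \left(- \frac{1}{- \frac{7}{8}} + \frac{i}{24}\right)\right)^{2} = \left(11 + \left(\left(-1\right) \left(- \frac{8}{7}\right) + \frac{i}{24}\right)\right)^{2} = \left(11 + \left(\frac{8}{7} + \frac{i}{24}\right)\right)^{2} = \left(\frac{85}{7} + \frac{i}{24}\right)^{2}$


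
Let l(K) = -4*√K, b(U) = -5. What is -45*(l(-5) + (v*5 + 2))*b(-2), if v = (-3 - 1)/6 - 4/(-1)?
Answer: 4200 - 900*I*√5 ≈ 4200.0 - 2012.5*I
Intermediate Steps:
v = 10/3 (v = -4*⅙ - 4*(-1) = -⅔ + 4 = 10/3 ≈ 3.3333)
-45*(l(-5) + (v*5 + 2))*b(-2) = -45*(-4*I*√5 + ((10/3)*5 + 2))*(-5) = -45*(-4*I*√5 + (50/3 + 2))*(-5) = -45*(-4*I*√5 + 56/3)*(-5) = -45*(56/3 - 4*I*√5)*(-5) = -45*(-280/3 + 20*I*√5) = 4200 - 900*I*√5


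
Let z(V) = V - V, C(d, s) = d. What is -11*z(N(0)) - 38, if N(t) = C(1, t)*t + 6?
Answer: -38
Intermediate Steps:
N(t) = 6 + t (N(t) = 1*t + 6 = t + 6 = 6 + t)
z(V) = 0
-11*z(N(0)) - 38 = -11*0 - 38 = 0 - 38 = -38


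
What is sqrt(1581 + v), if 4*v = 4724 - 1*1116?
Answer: sqrt(2483) ≈ 49.830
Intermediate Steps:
v = 902 (v = (4724 - 1*1116)/4 = (4724 - 1116)/4 = (1/4)*3608 = 902)
sqrt(1581 + v) = sqrt(1581 + 902) = sqrt(2483)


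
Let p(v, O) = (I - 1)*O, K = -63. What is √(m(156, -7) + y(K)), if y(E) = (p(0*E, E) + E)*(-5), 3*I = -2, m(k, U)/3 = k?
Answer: √258 ≈ 16.062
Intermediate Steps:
m(k, U) = 3*k
I = -⅔ (I = (⅓)*(-2) = -⅔ ≈ -0.66667)
p(v, O) = -5*O/3 (p(v, O) = (-⅔ - 1)*O = -5*O/3)
y(E) = 10*E/3 (y(E) = (-5*E/3 + E)*(-5) = -2*E/3*(-5) = 10*E/3)
√(m(156, -7) + y(K)) = √(3*156 + (10/3)*(-63)) = √(468 - 210) = √258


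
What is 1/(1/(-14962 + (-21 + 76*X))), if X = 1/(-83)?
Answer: -1243665/83 ≈ -14984.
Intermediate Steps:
X = -1/83 ≈ -0.012048
1/(1/(-14962 + (-21 + 76*X))) = 1/(1/(-14962 + (-21 + 76*(-1/83)))) = 1/(1/(-14962 + (-21 - 76/83))) = 1/(1/(-14962 - 1819/83)) = 1/(1/(-1243665/83)) = 1/(-83/1243665) = -1243665/83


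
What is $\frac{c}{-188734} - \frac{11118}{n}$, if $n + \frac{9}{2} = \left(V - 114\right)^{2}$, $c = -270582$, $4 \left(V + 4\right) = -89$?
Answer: $\frac{661087717}{761345697} \approx 0.86831$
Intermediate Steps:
$V = - \frac{105}{4}$ ($V = -4 + \frac{1}{4} \left(-89\right) = -4 - \frac{89}{4} = - \frac{105}{4} \approx -26.25$)
$n = \frac{314649}{16}$ ($n = - \frac{9}{2} + \left(- \frac{105}{4} - 114\right)^{2} = - \frac{9}{2} + \left(- \frac{561}{4}\right)^{2} = - \frac{9}{2} + \frac{314721}{16} = \frac{314649}{16} \approx 19666.0$)
$\frac{c}{-188734} - \frac{11118}{n} = - \frac{270582}{-188734} - \frac{11118}{\frac{314649}{16}} = \left(-270582\right) \left(- \frac{1}{188734}\right) - \frac{59296}{104883} = \frac{10407}{7259} - \frac{59296}{104883} = \frac{661087717}{761345697}$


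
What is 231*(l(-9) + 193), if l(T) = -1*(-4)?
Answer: 45507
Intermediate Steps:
l(T) = 4
231*(l(-9) + 193) = 231*(4 + 193) = 231*197 = 45507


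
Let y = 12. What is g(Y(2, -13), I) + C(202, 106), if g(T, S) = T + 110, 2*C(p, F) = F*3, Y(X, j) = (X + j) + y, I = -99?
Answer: 270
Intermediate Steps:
Y(X, j) = 12 + X + j (Y(X, j) = (X + j) + 12 = 12 + X + j)
C(p, F) = 3*F/2 (C(p, F) = (F*3)/2 = (3*F)/2 = 3*F/2)
g(T, S) = 110 + T
g(Y(2, -13), I) + C(202, 106) = (110 + (12 + 2 - 13)) + (3/2)*106 = (110 + 1) + 159 = 111 + 159 = 270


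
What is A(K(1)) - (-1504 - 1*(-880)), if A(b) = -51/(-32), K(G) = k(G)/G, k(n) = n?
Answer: 20019/32 ≈ 625.59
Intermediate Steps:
K(G) = 1 (K(G) = G/G = 1)
A(b) = 51/32 (A(b) = -51*(-1/32) = 51/32)
A(K(1)) - (-1504 - 1*(-880)) = 51/32 - (-1504 - 1*(-880)) = 51/32 - (-1504 + 880) = 51/32 - 1*(-624) = 51/32 + 624 = 20019/32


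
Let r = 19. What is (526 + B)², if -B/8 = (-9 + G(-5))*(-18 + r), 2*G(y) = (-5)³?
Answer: 1205604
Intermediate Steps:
G(y) = -125/2 (G(y) = (½)*(-5)³ = (½)*(-125) = -125/2)
B = 572 (B = -8*(-9 - 125/2)*(-18 + 19) = -(-572) = -8*(-143/2) = 572)
(526 + B)² = (526 + 572)² = 1098² = 1205604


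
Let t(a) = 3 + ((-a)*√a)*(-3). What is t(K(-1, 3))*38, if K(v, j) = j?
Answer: 114 + 342*√3 ≈ 706.36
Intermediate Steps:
t(a) = 3 + 3*a^(3/2) (t(a) = 3 - a^(3/2)*(-3) = 3 + 3*a^(3/2))
t(K(-1, 3))*38 = (3 + 3*3^(3/2))*38 = (3 + 3*(3*√3))*38 = (3 + 9*√3)*38 = 114 + 342*√3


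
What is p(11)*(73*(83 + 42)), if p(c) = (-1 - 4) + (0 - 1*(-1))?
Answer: -36500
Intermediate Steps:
p(c) = -4 (p(c) = -5 + (0 + 1) = -5 + 1 = -4)
p(11)*(73*(83 + 42)) = -292*(83 + 42) = -292*125 = -4*9125 = -36500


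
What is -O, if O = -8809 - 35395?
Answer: 44204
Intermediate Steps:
O = -44204
-O = -1*(-44204) = 44204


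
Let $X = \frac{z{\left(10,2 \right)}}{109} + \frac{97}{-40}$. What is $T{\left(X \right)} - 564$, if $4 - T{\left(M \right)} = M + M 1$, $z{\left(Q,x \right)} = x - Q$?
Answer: $- \frac{1209907}{2180} \approx -555.0$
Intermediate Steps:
$X = - \frac{10893}{4360}$ ($X = \frac{2 - 10}{109} + \frac{97}{-40} = \left(2 - 10\right) \frac{1}{109} + 97 \left(- \frac{1}{40}\right) = \left(-8\right) \frac{1}{109} - \frac{97}{40} = - \frac{8}{109} - \frac{97}{40} = - \frac{10893}{4360} \approx -2.4984$)
$T{\left(M \right)} = 4 - 2 M$ ($T{\left(M \right)} = 4 - \left(M + M 1\right) = 4 - \left(M + M\right) = 4 - 2 M$)
$T{\left(X \right)} - 564 = \left(4 - - \frac{10893}{2180}\right) - 564 = \left(4 + \frac{10893}{2180}\right) - 564 = \frac{19613}{2180} - 564 = - \frac{1209907}{2180}$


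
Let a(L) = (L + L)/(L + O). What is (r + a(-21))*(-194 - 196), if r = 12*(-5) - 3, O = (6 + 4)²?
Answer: 1957410/79 ≈ 24777.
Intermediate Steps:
O = 100 (O = 10² = 100)
a(L) = 2*L/(100 + L) (a(L) = (L + L)/(L + 100) = (2*L)/(100 + L) = 2*L/(100 + L))
r = -63 (r = -60 - 3 = -63)
(r + a(-21))*(-194 - 196) = (-63 + 2*(-21)/(100 - 21))*(-194 - 196) = (-63 + 2*(-21)/79)*(-390) = (-63 + 2*(-21)*(1/79))*(-390) = (-63 - 42/79)*(-390) = -5019/79*(-390) = 1957410/79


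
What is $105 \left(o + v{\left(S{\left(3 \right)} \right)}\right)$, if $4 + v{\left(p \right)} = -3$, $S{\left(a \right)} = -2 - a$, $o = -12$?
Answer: $-1995$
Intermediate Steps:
$v{\left(p \right)} = -7$ ($v{\left(p \right)} = -4 - 3 = -7$)
$105 \left(o + v{\left(S{\left(3 \right)} \right)}\right) = 105 \left(-12 - 7\right) = 105 \left(-19\right) = -1995$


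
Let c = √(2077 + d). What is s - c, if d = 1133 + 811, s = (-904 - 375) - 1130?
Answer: -2409 - √4021 ≈ -2472.4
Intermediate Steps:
s = -2409 (s = -1279 - 1130 = -2409)
d = 1944
c = √4021 (c = √(2077 + 1944) = √4021 ≈ 63.411)
s - c = -2409 - √4021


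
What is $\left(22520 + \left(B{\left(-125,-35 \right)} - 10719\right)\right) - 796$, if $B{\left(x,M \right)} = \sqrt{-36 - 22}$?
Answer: $11005 + i \sqrt{58} \approx 11005.0 + 7.6158 i$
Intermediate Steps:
$B{\left(x,M \right)} = i \sqrt{58}$ ($B{\left(x,M \right)} = \sqrt{-58} = i \sqrt{58}$)
$\left(22520 + \left(B{\left(-125,-35 \right)} - 10719\right)\right) - 796 = \left(22520 - \left(10719 - i \sqrt{58}\right)\right) - 796 = \left(11801 + i \sqrt{58}\right) - 796 = 11005 + i \sqrt{58}$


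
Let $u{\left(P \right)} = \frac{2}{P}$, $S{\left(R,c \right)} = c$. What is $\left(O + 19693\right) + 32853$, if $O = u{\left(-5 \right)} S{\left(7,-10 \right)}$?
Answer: $52550$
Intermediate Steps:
$O = 4$ ($O = \frac{2}{-5} \left(-10\right) = 2 \left(- \frac{1}{5}\right) \left(-10\right) = \left(- \frac{2}{5}\right) \left(-10\right) = 4$)
$\left(O + 19693\right) + 32853 = \left(4 + 19693\right) + 32853 = 19697 + 32853 = 52550$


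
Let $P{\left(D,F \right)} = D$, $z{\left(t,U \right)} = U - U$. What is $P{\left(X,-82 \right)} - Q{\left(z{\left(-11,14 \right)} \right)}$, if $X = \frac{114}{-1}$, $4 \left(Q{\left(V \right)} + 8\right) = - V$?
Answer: $-106$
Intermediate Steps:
$z{\left(t,U \right)} = 0$
$Q{\left(V \right)} = -8 - \frac{V}{4}$ ($Q{\left(V \right)} = -8 + \frac{\left(-1\right) V}{4} = -8 - \frac{V}{4}$)
$X = -114$ ($X = 114 \left(-1\right) = -114$)
$P{\left(X,-82 \right)} - Q{\left(z{\left(-11,14 \right)} \right)} = -114 - \left(-8 - 0\right) = -114 - \left(-8 + 0\right) = -114 - -8 = -114 + 8 = -106$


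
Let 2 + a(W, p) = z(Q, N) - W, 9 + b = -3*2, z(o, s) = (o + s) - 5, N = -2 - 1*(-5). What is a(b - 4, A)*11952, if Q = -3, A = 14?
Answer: 143424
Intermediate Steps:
N = 3 (N = -2 + 5 = 3)
z(o, s) = -5 + o + s
b = -15 (b = -9 - 3*2 = -9 - 6 = -15)
a(W, p) = -7 - W (a(W, p) = -2 + ((-5 - 3 + 3) - W) = -2 + (-5 - W) = -7 - W)
a(b - 4, A)*11952 = (-7 - (-15 - 4))*11952 = (-7 - 1*(-19))*11952 = (-7 + 19)*11952 = 12*11952 = 143424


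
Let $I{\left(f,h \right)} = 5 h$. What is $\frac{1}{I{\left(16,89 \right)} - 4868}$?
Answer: $- \frac{1}{4423} \approx -0.00022609$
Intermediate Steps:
$\frac{1}{I{\left(16,89 \right)} - 4868} = \frac{1}{5 \cdot 89 - 4868} = \frac{1}{445 - 4868} = \frac{1}{-4423} = - \frac{1}{4423}$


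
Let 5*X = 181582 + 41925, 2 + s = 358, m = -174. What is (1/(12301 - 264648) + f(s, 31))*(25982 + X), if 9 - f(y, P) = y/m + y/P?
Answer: -105326926130168/3402899295 ≈ -30952.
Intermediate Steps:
s = 356 (s = -2 + 358 = 356)
f(y, P) = 9 + y/174 - y/P (f(y, P) = 9 - (y/(-174) + y/P) = 9 - (y*(-1/174) + y/P) = 9 - (-y/174 + y/P) = 9 + (y/174 - y/P) = 9 + y/174 - y/P)
X = 223507/5 (X = (181582 + 41925)/5 = (⅕)*223507 = 223507/5 ≈ 44701.)
(1/(12301 - 264648) + f(s, 31))*(25982 + X) = (1/(12301 - 264648) + (9 + (1/174)*356 - 1*356/31))*(25982 + 223507/5) = (1/(-252347) + (9 + 178/87 - 1*356*1/31))*(353417/5) = (-1/252347 + (9 + 178/87 - 356/31))*(353417/5) = (-1/252347 - 1181/2697)*(353417/5) = -298024504/680579859*353417/5 = -105326926130168/3402899295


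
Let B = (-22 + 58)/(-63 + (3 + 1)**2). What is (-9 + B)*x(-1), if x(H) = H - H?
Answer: 0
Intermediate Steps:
x(H) = 0
B = -36/47 (B = 36/(-63 + 4**2) = 36/(-63 + 16) = 36/(-47) = 36*(-1/47) = -36/47 ≈ -0.76596)
(-9 + B)*x(-1) = (-9 - 36/47)*0 = -459/47*0 = 0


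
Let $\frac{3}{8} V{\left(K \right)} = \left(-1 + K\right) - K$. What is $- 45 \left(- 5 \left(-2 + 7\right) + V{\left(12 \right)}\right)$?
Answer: $1245$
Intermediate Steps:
$V{\left(K \right)} = - \frac{8}{3}$ ($V{\left(K \right)} = \frac{8 \left(\left(-1 + K\right) - K\right)}{3} = \frac{8}{3} \left(-1\right) = - \frac{8}{3}$)
$- 45 \left(- 5 \left(-2 + 7\right) + V{\left(12 \right)}\right) = - 45 \left(- 5 \left(-2 + 7\right) - \frac{8}{3}\right) = - 45 \left(\left(-5\right) 5 - \frac{8}{3}\right) = - 45 \left(-25 - \frac{8}{3}\right) = \left(-45\right) \left(- \frac{83}{3}\right) = 1245$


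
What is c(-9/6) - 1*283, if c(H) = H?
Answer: -569/2 ≈ -284.50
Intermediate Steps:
c(-9/6) - 1*283 = -9/6 - 1*283 = -9*⅙ - 283 = -3/2 - 283 = -569/2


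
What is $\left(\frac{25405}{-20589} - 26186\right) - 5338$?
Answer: $- \frac{649073041}{20589} \approx -31525.0$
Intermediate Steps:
$\left(\frac{25405}{-20589} - 26186\right) - 5338 = \left(25405 \left(- \frac{1}{20589}\right) - 26186\right) - 5338 = \left(- \frac{25405}{20589} - 26186\right) - 5338 = - \frac{539168959}{20589} - 5338 = - \frac{649073041}{20589}$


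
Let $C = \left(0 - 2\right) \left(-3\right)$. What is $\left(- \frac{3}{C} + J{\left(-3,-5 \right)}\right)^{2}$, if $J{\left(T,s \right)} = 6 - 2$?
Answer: $\frac{49}{4} \approx 12.25$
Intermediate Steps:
$J{\left(T,s \right)} = 4$
$C = 6$ ($C = \left(-2\right) \left(-3\right) = 6$)
$\left(- \frac{3}{C} + J{\left(-3,-5 \right)}\right)^{2} = \left(- \frac{3}{6} + 4\right)^{2} = \left(\left(-3\right) \frac{1}{6} + 4\right)^{2} = \left(- \frac{1}{2} + 4\right)^{2} = \left(\frac{7}{2}\right)^{2} = \frac{49}{4}$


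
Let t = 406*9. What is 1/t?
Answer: 1/3654 ≈ 0.00027367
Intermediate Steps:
t = 3654
1/t = 1/3654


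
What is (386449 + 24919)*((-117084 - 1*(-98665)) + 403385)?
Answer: 158362693488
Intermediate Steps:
(386449 + 24919)*((-117084 - 1*(-98665)) + 403385) = 411368*((-117084 + 98665) + 403385) = 411368*(-18419 + 403385) = 411368*384966 = 158362693488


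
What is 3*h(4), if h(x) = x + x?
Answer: 24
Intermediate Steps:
h(x) = 2*x
3*h(4) = 3*(2*4) = 3*8 = 24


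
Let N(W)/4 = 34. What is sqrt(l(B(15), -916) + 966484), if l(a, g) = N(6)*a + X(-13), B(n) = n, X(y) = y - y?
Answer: 2*sqrt(242131) ≈ 984.14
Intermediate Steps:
N(W) = 136 (N(W) = 4*34 = 136)
X(y) = 0
l(a, g) = 136*a (l(a, g) = 136*a + 0 = 136*a)
sqrt(l(B(15), -916) + 966484) = sqrt(136*15 + 966484) = sqrt(2040 + 966484) = sqrt(968524) = 2*sqrt(242131)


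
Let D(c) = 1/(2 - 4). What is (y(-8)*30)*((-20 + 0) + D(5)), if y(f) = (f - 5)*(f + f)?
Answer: -127920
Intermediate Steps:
D(c) = -1/2 (D(c) = 1/(-2) = -1/2)
y(f) = 2*f*(-5 + f) (y(f) = (-5 + f)*(2*f) = 2*f*(-5 + f))
(y(-8)*30)*((-20 + 0) + D(5)) = ((2*(-8)*(-5 - 8))*30)*((-20 + 0) - 1/2) = ((2*(-8)*(-13))*30)*(-20 - 1/2) = (208*30)*(-41/2) = 6240*(-41/2) = -127920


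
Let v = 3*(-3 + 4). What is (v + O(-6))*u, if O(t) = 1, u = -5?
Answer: -20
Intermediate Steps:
v = 3 (v = 3*1 = 3)
(v + O(-6))*u = (3 + 1)*(-5) = 4*(-5) = -20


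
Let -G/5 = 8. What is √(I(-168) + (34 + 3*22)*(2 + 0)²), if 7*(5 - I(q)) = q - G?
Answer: √20741/7 ≈ 20.574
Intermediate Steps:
G = -40 (G = -5*8 = -40)
I(q) = -5/7 - q/7 (I(q) = 5 - (q - 1*(-40))/7 = 5 - (q + 40)/7 = 5 - (40 + q)/7 = 5 + (-40/7 - q/7) = -5/7 - q/7)
√(I(-168) + (34 + 3*22)*(2 + 0)²) = √((-5/7 - ⅐*(-168)) + (34 + 3*22)*(2 + 0)²) = √((-5/7 + 24) + (34 + 66)*2²) = √(163/7 + 100*4) = √(163/7 + 400) = √(2963/7) = √20741/7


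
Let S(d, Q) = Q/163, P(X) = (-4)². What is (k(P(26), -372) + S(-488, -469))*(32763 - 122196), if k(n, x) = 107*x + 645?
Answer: 570885360138/163 ≈ 3.5024e+9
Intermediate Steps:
P(X) = 16
k(n, x) = 645 + 107*x
S(d, Q) = Q/163 (S(d, Q) = Q*(1/163) = Q/163)
(k(P(26), -372) + S(-488, -469))*(32763 - 122196) = ((645 + 107*(-372)) + (1/163)*(-469))*(32763 - 122196) = ((645 - 39804) - 469/163)*(-89433) = (-39159 - 469/163)*(-89433) = -6383386/163*(-89433) = 570885360138/163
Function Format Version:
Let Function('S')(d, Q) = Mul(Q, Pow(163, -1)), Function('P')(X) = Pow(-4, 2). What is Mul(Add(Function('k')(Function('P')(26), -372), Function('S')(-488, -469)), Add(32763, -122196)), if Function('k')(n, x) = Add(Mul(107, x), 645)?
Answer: Rational(570885360138, 163) ≈ 3.5024e+9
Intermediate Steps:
Function('P')(X) = 16
Function('k')(n, x) = Add(645, Mul(107, x))
Function('S')(d, Q) = Mul(Rational(1, 163), Q) (Function('S')(d, Q) = Mul(Q, Rational(1, 163)) = Mul(Rational(1, 163), Q))
Mul(Add(Function('k')(Function('P')(26), -372), Function('S')(-488, -469)), Add(32763, -122196)) = Mul(Add(Add(645, Mul(107, -372)), Mul(Rational(1, 163), -469)), Add(32763, -122196)) = Mul(Add(Add(645, -39804), Rational(-469, 163)), -89433) = Mul(Add(-39159, Rational(-469, 163)), -89433) = Mul(Rational(-6383386, 163), -89433) = Rational(570885360138, 163)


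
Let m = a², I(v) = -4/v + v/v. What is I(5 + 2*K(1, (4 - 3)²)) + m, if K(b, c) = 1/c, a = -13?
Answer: 1186/7 ≈ 169.43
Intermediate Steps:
I(v) = 1 - 4/v (I(v) = -4/v + 1 = 1 - 4/v)
m = 169 (m = (-13)² = 169)
I(5 + 2*K(1, (4 - 3)²)) + m = (-4 + (5 + 2/((4 - 3)²)))/(5 + 2/((4 - 3)²)) + 169 = (-4 + (5 + 2/(1²)))/(5 + 2/(1²)) + 169 = (-4 + (5 + 2/1))/(5 + 2/1) + 169 = (-4 + (5 + 2*1))/(5 + 2*1) + 169 = (-4 + (5 + 2))/(5 + 2) + 169 = (-4 + 7)/7 + 169 = (⅐)*3 + 169 = 3/7 + 169 = 1186/7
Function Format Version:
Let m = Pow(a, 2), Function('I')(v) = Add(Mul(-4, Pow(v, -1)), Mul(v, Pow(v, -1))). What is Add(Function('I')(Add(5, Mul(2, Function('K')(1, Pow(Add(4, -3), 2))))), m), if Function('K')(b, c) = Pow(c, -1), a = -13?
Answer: Rational(1186, 7) ≈ 169.43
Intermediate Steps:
Function('I')(v) = Add(1, Mul(-4, Pow(v, -1))) (Function('I')(v) = Add(Mul(-4, Pow(v, -1)), 1) = Add(1, Mul(-4, Pow(v, -1))))
m = 169 (m = Pow(-13, 2) = 169)
Add(Function('I')(Add(5, Mul(2, Function('K')(1, Pow(Add(4, -3), 2))))), m) = Add(Mul(Pow(Add(5, Mul(2, Pow(Pow(Add(4, -3), 2), -1))), -1), Add(-4, Add(5, Mul(2, Pow(Pow(Add(4, -3), 2), -1))))), 169) = Add(Mul(Pow(Add(5, Mul(2, Pow(Pow(1, 2), -1))), -1), Add(-4, Add(5, Mul(2, Pow(Pow(1, 2), -1))))), 169) = Add(Mul(Pow(Add(5, Mul(2, Pow(1, -1))), -1), Add(-4, Add(5, Mul(2, Pow(1, -1))))), 169) = Add(Mul(Pow(Add(5, Mul(2, 1)), -1), Add(-4, Add(5, Mul(2, 1)))), 169) = Add(Mul(Pow(Add(5, 2), -1), Add(-4, Add(5, 2))), 169) = Add(Mul(Pow(7, -1), Add(-4, 7)), 169) = Add(Mul(Rational(1, 7), 3), 169) = Add(Rational(3, 7), 169) = Rational(1186, 7)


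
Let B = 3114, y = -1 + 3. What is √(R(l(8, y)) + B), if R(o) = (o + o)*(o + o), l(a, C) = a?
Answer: √3370 ≈ 58.052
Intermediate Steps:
y = 2
R(o) = 4*o² (R(o) = (2*o)*(2*o) = 4*o²)
√(R(l(8, y)) + B) = √(4*8² + 3114) = √(4*64 + 3114) = √(256 + 3114) = √3370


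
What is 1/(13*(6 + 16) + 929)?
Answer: 1/1215 ≈ 0.00082305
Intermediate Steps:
1/(13*(6 + 16) + 929) = 1/(13*22 + 929) = 1/(286 + 929) = 1/1215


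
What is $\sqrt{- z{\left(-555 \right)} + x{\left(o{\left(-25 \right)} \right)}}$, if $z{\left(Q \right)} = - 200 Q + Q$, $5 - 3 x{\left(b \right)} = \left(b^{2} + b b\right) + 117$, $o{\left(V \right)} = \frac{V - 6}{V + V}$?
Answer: $\frac{i \sqrt{276206474}}{50} \approx 332.39 i$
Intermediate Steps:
$o{\left(V \right)} = \frac{-6 + V}{2 V}$
$x{\left(b \right)} = - \frac{112}{3} - \frac{2 b^{2}}{3}$ ($x{\left(b \right)} = \frac{5}{3} - \frac{\left(b^{2} + b b\right) + 117}{3} = \frac{5}{3} - \frac{\left(b^{2} + b^{2}\right) + 117}{3} = \frac{5}{3} - \frac{2 b^{2} + 117}{3} = \frac{5}{3} - \frac{117 + 2 b^{2}}{3} = \frac{5}{3} - \left(39 + \frac{2 b^{2}}{3}\right) = - \frac{112}{3} - \frac{2 b^{2}}{3}$)
$z{\left(Q \right)} = - 199 Q$
$\sqrt{- z{\left(-555 \right)} + x{\left(o{\left(-25 \right)} \right)}} = \sqrt{- \left(-199\right) \left(-555\right) - \left(\frac{112}{3} + \frac{2 \left(\frac{-6 - 25}{2 \left(-25\right)}\right)^{2}}{3}\right)} = \sqrt{\left(-1\right) 110445 - \left(\frac{112}{3} + \frac{2 \left(\frac{1}{2} \left(- \frac{1}{25}\right) \left(-31\right)\right)^{2}}{3}\right)} = \sqrt{-110445 - \left(\frac{112}{3} + \frac{2 \left(\frac{31}{50}\right)^{2}}{3}\right)} = \sqrt{-110445 - \frac{46987}{1250}} = \sqrt{- \frac{138103237}{1250}} = \frac{i \sqrt{276206474}}{50}$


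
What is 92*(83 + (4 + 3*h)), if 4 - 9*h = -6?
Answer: 24932/3 ≈ 8310.7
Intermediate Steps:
h = 10/9 (h = 4/9 - ⅑*(-6) = 4/9 + ⅔ = 10/9 ≈ 1.1111)
92*(83 + (4 + 3*h)) = 92*(83 + (4 + 3*(10/9))) = 92*(83 + (4 + 10/3)) = 92*(83 + 22/3) = 92*(271/3) = 24932/3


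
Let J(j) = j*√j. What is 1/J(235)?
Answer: √235/55225 ≈ 0.00027759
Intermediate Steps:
J(j) = j^(3/2)
1/J(235) = 1/(235^(3/2)) = 1/(235*√235) = √235/55225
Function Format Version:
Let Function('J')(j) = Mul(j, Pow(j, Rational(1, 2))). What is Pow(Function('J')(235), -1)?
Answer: Mul(Rational(1, 55225), Pow(235, Rational(1, 2))) ≈ 0.00027759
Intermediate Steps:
Function('J')(j) = Pow(j, Rational(3, 2))
Pow(Function('J')(235), -1) = Pow(Pow(235, Rational(3, 2)), -1) = Pow(Mul(235, Pow(235, Rational(1, 2))), -1) = Mul(Rational(1, 55225), Pow(235, Rational(1, 2)))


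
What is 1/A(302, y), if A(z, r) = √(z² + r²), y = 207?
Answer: √134053/134053 ≈ 0.0027313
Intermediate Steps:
A(z, r) = √(r² + z²)
1/A(302, y) = 1/(√(207² + 302²)) = 1/(√(42849 + 91204)) = 1/(√134053) = √134053/134053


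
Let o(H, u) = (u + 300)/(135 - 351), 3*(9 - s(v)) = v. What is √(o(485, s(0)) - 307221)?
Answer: I*√44240030/12 ≈ 554.28*I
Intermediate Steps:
s(v) = 9 - v/3
o(H, u) = -25/18 - u/216 (o(H, u) = (300 + u)/(-216) = (300 + u)*(-1/216) = -25/18 - u/216)
√(o(485, s(0)) - 307221) = √((-25/18 - (9 - ⅓*0)/216) - 307221) = √((-25/18 - (9 + 0)/216) - 307221) = √((-25/18 - 1/216*9) - 307221) = √((-25/18 - 1/24) - 307221) = √(-103/72 - 307221) = √(-22120015/72) = I*√44240030/12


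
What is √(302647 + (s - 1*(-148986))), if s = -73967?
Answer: √377666 ≈ 614.54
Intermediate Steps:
√(302647 + (s - 1*(-148986))) = √(302647 + (-73967 - 1*(-148986))) = √(302647 + (-73967 + 148986)) = √(302647 + 75019) = √377666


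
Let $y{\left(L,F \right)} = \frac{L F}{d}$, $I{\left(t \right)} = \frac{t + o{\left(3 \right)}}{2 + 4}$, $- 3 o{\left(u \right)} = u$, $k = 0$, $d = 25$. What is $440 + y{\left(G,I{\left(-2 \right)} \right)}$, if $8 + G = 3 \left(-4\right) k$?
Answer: $\frac{11004}{25} \approx 440.16$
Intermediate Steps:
$o{\left(u \right)} = - \frac{u}{3}$
$G = -8$ ($G = -8 + 3 \left(-4\right) 0 = -8 - 0 = -8 + 0 = -8$)
$I{\left(t \right)} = - \frac{1}{6} + \frac{t}{6}$ ($I{\left(t \right)} = \frac{t - 1}{2 + 4} = \frac{t - 1}{6} = \left(-1 + t\right) \frac{1}{6} = - \frac{1}{6} + \frac{t}{6}$)
$y{\left(L,F \right)} = \frac{F L}{25}$ ($y{\left(L,F \right)} = \frac{L F}{25} = F L \frac{1}{25} = \frac{F L}{25}$)
$440 + y{\left(G,I{\left(-2 \right)} \right)} = 440 + \frac{1}{25} \left(- \frac{1}{6} + \frac{1}{6} \left(-2\right)\right) \left(-8\right) = 440 + \frac{1}{25} \left(- \frac{1}{6} - \frac{1}{3}\right) \left(-8\right) = 440 + \frac{1}{25} \left(- \frac{1}{2}\right) \left(-8\right) = 440 + \frac{4}{25} = \frac{11004}{25}$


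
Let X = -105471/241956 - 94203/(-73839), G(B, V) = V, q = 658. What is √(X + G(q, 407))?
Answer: √44642301394942878913/330847946 ≈ 20.195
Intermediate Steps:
X = 555744737/661695892 (X = -105471*1/241956 - 94203*(-1/73839) = -11719/26884 + 31401/24613 = 555744737/661695892 ≈ 0.83988)
√(X + G(q, 407)) = √(555744737/661695892 + 407) = √(269865972781/661695892) = √44642301394942878913/330847946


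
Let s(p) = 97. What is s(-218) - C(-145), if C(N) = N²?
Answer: -20928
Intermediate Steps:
s(-218) - C(-145) = 97 - 1*(-145)² = 97 - 1*21025 = 97 - 21025 = -20928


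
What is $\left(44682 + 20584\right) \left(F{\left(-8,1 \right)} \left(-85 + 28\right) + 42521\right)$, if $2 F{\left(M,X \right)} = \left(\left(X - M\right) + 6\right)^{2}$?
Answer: $2356657361$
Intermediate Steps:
$F{\left(M,X \right)} = \frac{\left(6 + X - M\right)^{2}}{2}$ ($F{\left(M,X \right)} = \frac{\left(\left(X - M\right) + 6\right)^{2}}{2} = \frac{\left(6 + X - M\right)^{2}}{2}$)
$\left(44682 + 20584\right) \left(F{\left(-8,1 \right)} \left(-85 + 28\right) + 42521\right) = \left(44682 + 20584\right) \left(\frac{\left(6 + 1 - -8\right)^{2}}{2} \left(-85 + 28\right) + 42521\right) = 65266 \left(\frac{\left(6 + 1 + 8\right)^{2}}{2} \left(-57\right) + 42521\right) = 65266 \left(\frac{15^{2}}{2} \left(-57\right) + 42521\right) = 65266 \left(\frac{1}{2} \cdot 225 \left(-57\right) + 42521\right) = 65266 \left(\frac{225}{2} \left(-57\right) + 42521\right) = 65266 \left(- \frac{12825}{2} + 42521\right) = 65266 \cdot \frac{72217}{2} = 2356657361$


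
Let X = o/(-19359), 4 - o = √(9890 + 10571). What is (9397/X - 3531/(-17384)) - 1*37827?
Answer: -264832319379/118471960 + 60638841*√20461/6815 ≈ 1.2705e+6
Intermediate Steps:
o = 4 - √20461 (o = 4 - √(9890 + 10571) = 4 - √20461 ≈ -139.04)
X = -4/19359 + √20461/19359 (X = (4 - √20461)/(-19359) = (4 - √20461)*(-1/19359) = -4/19359 + √20461/19359 ≈ 0.0071823)
(9397/X - 3531/(-17384)) - 1*37827 = (9397/(-4/19359 + √20461/19359) - 3531/(-17384)) - 1*37827 = (9397/(-4/19359 + √20461/19359) - 3531*(-1/17384)) - 37827 = (9397/(-4/19359 + √20461/19359) + 3531/17384) - 37827 = (3531/17384 + 9397/(-4/19359 + √20461/19359)) - 37827 = -657581037/17384 + 9397/(-4/19359 + √20461/19359)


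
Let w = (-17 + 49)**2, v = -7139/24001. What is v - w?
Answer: -24584163/24001 ≈ -1024.3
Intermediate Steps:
v = -7139/24001 (v = -7139*1/24001 = -7139/24001 ≈ -0.29745)
w = 1024 (w = 32**2 = 1024)
v - w = -7139/24001 - 1*1024 = -7139/24001 - 1024 = -24584163/24001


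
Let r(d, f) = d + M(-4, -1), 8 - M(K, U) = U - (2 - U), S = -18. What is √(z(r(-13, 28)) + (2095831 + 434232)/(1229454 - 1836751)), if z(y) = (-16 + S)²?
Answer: √424807451347893/607297 ≈ 33.939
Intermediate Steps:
M(K, U) = 10 - 2*U (M(K, U) = 8 - (U - (2 - U)) = 8 - (U + (-2 + U)) = 8 - (-2 + 2*U) = 8 + (2 - 2*U) = 10 - 2*U)
r(d, f) = 12 + d (r(d, f) = d + (10 - 2*(-1)) = d + (10 + 2) = d + 12 = 12 + d)
z(y) = 1156 (z(y) = (-16 - 18)² = (-34)² = 1156)
√(z(r(-13, 28)) + (2095831 + 434232)/(1229454 - 1836751)) = √(1156 + (2095831 + 434232)/(1229454 - 1836751)) = √(1156 + 2530063/(-607297)) = √(1156 + 2530063*(-1/607297)) = √(1156 - 2530063/607297) = √(699505269/607297) = √424807451347893/607297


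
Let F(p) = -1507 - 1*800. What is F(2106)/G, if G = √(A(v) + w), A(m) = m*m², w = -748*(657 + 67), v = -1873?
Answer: 2307*I*√6571267169/6571267169 ≈ 0.028459*I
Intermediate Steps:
w = -541552 (w = -748*724 = -541552)
A(m) = m³
G = I*√6571267169 (G = √((-1873)³ - 541552) = √(-6570725617 - 541552) = √(-6571267169) = I*√6571267169 ≈ 81063.0*I)
F(p) = -2307 (F(p) = -1507 - 800 = -2307)
F(2106)/G = -2307*(-I*√6571267169/6571267169) = -(-2307)*I*√6571267169/6571267169 = 2307*I*√6571267169/6571267169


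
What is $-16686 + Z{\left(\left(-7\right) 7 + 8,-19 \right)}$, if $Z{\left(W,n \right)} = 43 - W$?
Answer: $-16602$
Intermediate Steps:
$-16686 + Z{\left(\left(-7\right) 7 + 8,-19 \right)} = -16686 + \left(43 - \left(\left(-7\right) 7 + 8\right)\right) = -16686 + \left(43 - \left(-49 + 8\right)\right) = -16686 + \left(43 - -41\right) = -16686 + \left(43 + 41\right) = -16686 + 84 = -16602$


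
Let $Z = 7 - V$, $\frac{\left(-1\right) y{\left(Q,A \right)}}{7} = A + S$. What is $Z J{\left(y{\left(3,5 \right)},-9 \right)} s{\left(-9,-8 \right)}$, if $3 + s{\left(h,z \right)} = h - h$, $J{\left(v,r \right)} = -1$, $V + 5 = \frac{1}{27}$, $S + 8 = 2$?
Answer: $\frac{323}{9} \approx 35.889$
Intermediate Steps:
$S = -6$ ($S = -8 + 2 = -6$)
$y{\left(Q,A \right)} = 42 - 7 A$ ($y{\left(Q,A \right)} = - 7 \left(A - 6\right) = - 7 \left(-6 + A\right) = 42 - 7 A$)
$V = - \frac{134}{27}$ ($V = -5 + \frac{1}{27} = - \frac{134}{27} \approx -4.963$)
$s{\left(h,z \right)} = -3$ ($s{\left(h,z \right)} = -3 + \left(h - h\right) = -3 + 0 = -3$)
$Z = \frac{323}{27}$ ($Z = 7 - - \frac{134}{27} = 7 + \frac{134}{27} = \frac{323}{27} \approx 11.963$)
$Z J{\left(y{\left(3,5 \right)},-9 \right)} s{\left(-9,-8 \right)} = \frac{323}{27} \left(-1\right) \left(-3\right) = \left(- \frac{323}{27}\right) \left(-3\right) = \frac{323}{9}$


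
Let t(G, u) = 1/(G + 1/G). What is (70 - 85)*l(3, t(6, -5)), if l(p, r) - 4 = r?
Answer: -2310/37 ≈ -62.432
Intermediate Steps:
l(p, r) = 4 + r
(70 - 85)*l(3, t(6, -5)) = (70 - 85)*(4 + 6/(1 + 6²)) = -15*(4 + 6/(1 + 36)) = -15*(4 + 6/37) = -15*154/37 = -2310/37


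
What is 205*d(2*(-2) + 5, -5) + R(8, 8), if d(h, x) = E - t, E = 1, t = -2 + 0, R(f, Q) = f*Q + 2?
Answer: 681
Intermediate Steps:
R(f, Q) = 2 + Q*f (R(f, Q) = Q*f + 2 = 2 + Q*f)
t = -2
d(h, x) = 3 (d(h, x) = 1 - 1*(-2) = 1 + 2 = 3)
205*d(2*(-2) + 5, -5) + R(8, 8) = 205*3 + (2 + 8*8) = 615 + (2 + 64) = 615 + 66 = 681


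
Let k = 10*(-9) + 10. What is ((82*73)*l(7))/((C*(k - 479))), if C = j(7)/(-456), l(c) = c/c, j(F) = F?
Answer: 2729616/3913 ≈ 697.58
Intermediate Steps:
l(c) = 1
k = -80 (k = -90 + 10 = -80)
C = -7/456 (C = 7/(-456) = 7*(-1/456) = -7/456 ≈ -0.015351)
((82*73)*l(7))/((C*(k - 479))) = ((82*73)*1)/((-7*(-80 - 479)/456)) = (5986*1)/((-7/456*(-559))) = 5986/(3913/456) = 5986*(456/3913) = 2729616/3913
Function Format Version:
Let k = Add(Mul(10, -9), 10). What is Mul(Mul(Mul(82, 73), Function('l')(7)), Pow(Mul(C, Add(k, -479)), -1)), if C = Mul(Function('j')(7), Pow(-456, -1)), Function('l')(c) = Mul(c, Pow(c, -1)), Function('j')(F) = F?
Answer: Rational(2729616, 3913) ≈ 697.58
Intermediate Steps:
Function('l')(c) = 1
k = -80 (k = Add(-90, 10) = -80)
C = Rational(-7, 456) (C = Mul(7, Pow(-456, -1)) = Mul(7, Rational(-1, 456)) = Rational(-7, 456) ≈ -0.015351)
Mul(Mul(Mul(82, 73), Function('l')(7)), Pow(Mul(C, Add(k, -479)), -1)) = Mul(Mul(Mul(82, 73), 1), Pow(Mul(Rational(-7, 456), Add(-80, -479)), -1)) = Mul(Mul(5986, 1), Pow(Mul(Rational(-7, 456), -559), -1)) = Mul(5986, Pow(Rational(3913, 456), -1)) = Mul(5986, Rational(456, 3913)) = Rational(2729616, 3913)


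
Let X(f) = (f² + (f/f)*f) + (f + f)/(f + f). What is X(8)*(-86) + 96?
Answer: -6182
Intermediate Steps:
X(f) = 1 + f + f² (X(f) = (f² + 1*f) + (2*f)/((2*f)) = (f² + f) + (2*f)*(1/(2*f)) = (f + f²) + 1 = 1 + f + f²)
X(8)*(-86) + 96 = (1 + 8 + 8²)*(-86) + 96 = (1 + 8 + 64)*(-86) + 96 = 73*(-86) + 96 = -6278 + 96 = -6182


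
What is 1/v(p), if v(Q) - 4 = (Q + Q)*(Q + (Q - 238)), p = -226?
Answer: 1/311884 ≈ 3.2063e-6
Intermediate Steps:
v(Q) = 4 + 2*Q*(-238 + 2*Q) (v(Q) = 4 + (Q + Q)*(Q + (Q - 238)) = 4 + (2*Q)*(Q + (-238 + Q)) = 4 + (2*Q)*(-238 + 2*Q) = 4 + 2*Q*(-238 + 2*Q))
1/v(p) = 1/(4 - 476*(-226) + 4*(-226)²) = 1/(4 + 107576 + 4*51076) = 1/(4 + 107576 + 204304) = 1/311884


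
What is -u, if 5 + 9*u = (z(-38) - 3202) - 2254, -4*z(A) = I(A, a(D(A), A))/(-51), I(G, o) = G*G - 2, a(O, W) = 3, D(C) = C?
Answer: 556301/918 ≈ 605.99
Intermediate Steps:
I(G, o) = -2 + G² (I(G, o) = G² - 2 = -2 + G²)
z(A) = -1/102 + A²/204 (z(A) = -(-2 + A²)/(4*(-51)) = -(-2 + A²)*(-1)/(4*51) = -(2/51 - A²/51)/4 = -1/102 + A²/204)
u = -556301/918 (u = -5/9 + (((-1/102 + (1/204)*(-38)²) - 3202) - 2254)/9 = -5/9 + (((-1/102 + (1/204)*1444) - 3202) - 2254)/9 = -5/9 + (((-1/102 + 361/51) - 3202) - 2254)/9 = -5/9 + ((721/102 - 3202) - 2254)/9 = -5/9 + (-325883/102 - 2254)/9 = -5/9 + (⅑)*(-555791/102) = -5/9 - 555791/918 = -556301/918 ≈ -605.99)
-u = -1*(-556301/918) = 556301/918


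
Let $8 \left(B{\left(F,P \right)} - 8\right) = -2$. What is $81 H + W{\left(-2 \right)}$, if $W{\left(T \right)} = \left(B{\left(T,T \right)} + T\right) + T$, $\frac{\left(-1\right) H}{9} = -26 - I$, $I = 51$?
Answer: $\frac{224547}{4} \approx 56137.0$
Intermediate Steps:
$B{\left(F,P \right)} = \frac{31}{4}$ ($B{\left(F,P \right)} = 8 + \frac{1}{8} \left(-2\right) = 8 - \frac{1}{4} = \frac{31}{4}$)
$H = 693$ ($H = - 9 \left(-26 - 51\right) = \left(-9\right) \left(-77\right) = 693$)
$W{\left(T \right)} = \frac{31}{4} + 2 T$ ($W{\left(T \right)} = \left(\frac{31}{4} + T\right) + T = \frac{31}{4} + 2 T$)
$81 H + W{\left(-2 \right)} = 81 \cdot 693 + \left(\frac{31}{4} + 2 \left(-2\right)\right) = 56133 + \left(\frac{31}{4} - 4\right) = 56133 + \frac{15}{4} = \frac{224547}{4}$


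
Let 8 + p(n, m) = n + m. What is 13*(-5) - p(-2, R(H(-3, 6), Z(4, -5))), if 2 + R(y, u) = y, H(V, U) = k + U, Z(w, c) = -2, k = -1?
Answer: -58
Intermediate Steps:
H(V, U) = -1 + U
R(y, u) = -2 + y
p(n, m) = -8 + m + n (p(n, m) = -8 + (n + m) = -8 + (m + n) = -8 + m + n)
13*(-5) - p(-2, R(H(-3, 6), Z(4, -5))) = 13*(-5) - (-8 + (-2 + (-1 + 6)) - 2) = -65 - (-8 + (-2 + 5) - 2) = -65 - (-8 + 3 - 2) = -65 - 1*(-7) = -65 + 7 = -58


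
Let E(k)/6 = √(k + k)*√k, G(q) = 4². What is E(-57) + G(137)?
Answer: 16 - 342*√2 ≈ -467.66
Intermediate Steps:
G(q) = 16
E(k) = 6*k*√2 (E(k) = 6*(√(k + k)*√k) = 6*(√(2*k)*√k) = 6*((√2*√k)*√k) = 6*(k*√2) = 6*k*√2)
E(-57) + G(137) = 6*(-57)*√2 + 16 = -342*√2 + 16 = 16 - 342*√2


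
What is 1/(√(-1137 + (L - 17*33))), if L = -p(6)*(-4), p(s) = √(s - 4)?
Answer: -I*√2/(2*√(849 - 2*√2)) ≈ -0.024308*I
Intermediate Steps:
p(s) = √(-4 + s)
L = 4*√2 (L = -√(-4 + 6)*(-4) = -√2*(-4) = -(-4)*√2 = 4*√2 ≈ 5.6569)
1/(√(-1137 + (L - 17*33))) = 1/(√(-1137 + (4*√2 - 17*33))) = 1/(√(-1137 + (4*√2 - 561))) = 1/(√(-1137 + (-561 + 4*√2))) = 1/(√(-1698 + 4*√2)) = (-1698 + 4*√2)^(-½)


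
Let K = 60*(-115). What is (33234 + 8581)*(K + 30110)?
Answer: 970526150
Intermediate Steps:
K = -6900
(33234 + 8581)*(K + 30110) = (33234 + 8581)*(-6900 + 30110) = 41815*23210 = 970526150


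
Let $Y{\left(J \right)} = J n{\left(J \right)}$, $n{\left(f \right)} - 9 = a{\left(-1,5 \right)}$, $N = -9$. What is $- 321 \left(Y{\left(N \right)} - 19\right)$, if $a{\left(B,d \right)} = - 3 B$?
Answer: $40767$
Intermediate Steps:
$n{\left(f \right)} = 12$ ($n{\left(f \right)} = 9 - -3 = 9 + 3 = 12$)
$Y{\left(J \right)} = 12 J$ ($Y{\left(J \right)} = J 12 = 12 J$)
$- 321 \left(Y{\left(N \right)} - 19\right) = - 321 \left(12 \left(-9\right) - 19\right) = - 321 \left(-108 - 19\right) = \left(-321\right) \left(-127\right) = 40767$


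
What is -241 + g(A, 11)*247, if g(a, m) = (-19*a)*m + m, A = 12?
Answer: -617000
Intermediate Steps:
g(a, m) = m - 19*a*m (g(a, m) = -19*a*m + m = m - 19*a*m)
-241 + g(A, 11)*247 = -241 + (11*(1 - 19*12))*247 = -241 + (11*(1 - 228))*247 = -241 + (11*(-227))*247 = -241 - 2497*247 = -241 - 616759 = -617000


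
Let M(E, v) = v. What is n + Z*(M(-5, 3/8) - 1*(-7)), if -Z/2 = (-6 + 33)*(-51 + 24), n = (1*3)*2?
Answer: 43035/4 ≈ 10759.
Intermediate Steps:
n = 6 (n = 3*2 = 6)
Z = 1458 (Z = -2*(-6 + 33)*(-51 + 24) = -54*(-27) = -2*(-729) = 1458)
n + Z*(M(-5, 3/8) - 1*(-7)) = 6 + 1458*(3/8 - 1*(-7)) = 6 + 1458*(3*(⅛) + 7) = 6 + 1458*(3/8 + 7) = 6 + 1458*(59/8) = 6 + 43011/4 = 43035/4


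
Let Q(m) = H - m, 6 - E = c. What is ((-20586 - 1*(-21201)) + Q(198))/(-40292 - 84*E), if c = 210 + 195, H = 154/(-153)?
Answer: -63647/1036728 ≈ -0.061392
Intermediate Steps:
H = -154/153 (H = 154*(-1/153) = -154/153 ≈ -1.0065)
c = 405
E = -399 (E = 6 - 1*405 = 6 - 405 = -399)
Q(m) = -154/153 - m
((-20586 - 1*(-21201)) + Q(198))/(-40292 - 84*E) = ((-20586 - 1*(-21201)) + (-154/153 - 1*198))/(-40292 - 84*(-399)) = ((-20586 + 21201) + (-154/153 - 198))/(-40292 + 33516) = (615 - 30448/153)/(-6776) = (63647/153)*(-1/6776) = -63647/1036728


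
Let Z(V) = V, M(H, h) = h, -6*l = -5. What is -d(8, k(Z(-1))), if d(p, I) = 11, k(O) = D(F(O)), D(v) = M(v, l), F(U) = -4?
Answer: -11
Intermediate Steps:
l = 5/6 (l = -1/6*(-5) = 5/6 ≈ 0.83333)
D(v) = 5/6
k(O) = 5/6
-d(8, k(Z(-1))) = -1*11 = -11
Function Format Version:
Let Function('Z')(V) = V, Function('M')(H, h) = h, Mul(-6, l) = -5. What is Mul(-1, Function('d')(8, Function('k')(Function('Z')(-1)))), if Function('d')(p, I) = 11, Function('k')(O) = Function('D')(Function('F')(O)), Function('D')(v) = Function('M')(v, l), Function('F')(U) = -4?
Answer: -11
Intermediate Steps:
l = Rational(5, 6) (l = Mul(Rational(-1, 6), -5) = Rational(5, 6) ≈ 0.83333)
Function('D')(v) = Rational(5, 6)
Function('k')(O) = Rational(5, 6)
Mul(-1, Function('d')(8, Function('k')(Function('Z')(-1)))) = Mul(-1, 11) = -11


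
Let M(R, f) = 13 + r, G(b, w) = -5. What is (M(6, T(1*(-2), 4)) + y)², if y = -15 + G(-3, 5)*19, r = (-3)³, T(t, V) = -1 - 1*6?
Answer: 15376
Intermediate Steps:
T(t, V) = -7 (T(t, V) = -1 - 6 = -7)
r = -27
M(R, f) = -14 (M(R, f) = 13 - 27 = -14)
y = -110 (y = -15 - 5*19 = -15 - 95 = -110)
(M(6, T(1*(-2), 4)) + y)² = (-14 - 110)² = (-124)² = 15376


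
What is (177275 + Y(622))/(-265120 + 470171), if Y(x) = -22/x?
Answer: 55132514/63770861 ≈ 0.86454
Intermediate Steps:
(177275 + Y(622))/(-265120 + 470171) = (177275 - 22/622)/(-265120 + 470171) = (177275 - 22*1/622)/205051 = (177275 - 11/311)*(1/205051) = (55132514/311)*(1/205051) = 55132514/63770861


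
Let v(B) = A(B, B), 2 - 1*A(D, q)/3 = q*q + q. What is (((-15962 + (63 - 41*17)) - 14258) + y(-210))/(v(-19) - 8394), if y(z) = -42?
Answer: 15448/4707 ≈ 3.2819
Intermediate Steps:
A(D, q) = 6 - 3*q - 3*q² (A(D, q) = 6 - 3*(q*q + q) = 6 - 3*(q² + q) = 6 - 3*(q + q²) = 6 + (-3*q - 3*q²) = 6 - 3*q - 3*q²)
v(B) = 6 - 3*B - 3*B²
(((-15962 + (63 - 41*17)) - 14258) + y(-210))/(v(-19) - 8394) = (((-15962 + (63 - 41*17)) - 14258) - 42)/((6 - 3*(-19) - 3*(-19)²) - 8394) = (((-15962 + (63 - 697)) - 14258) - 42)/((6 + 57 - 3*361) - 8394) = (((-15962 - 634) - 14258) - 42)/((6 + 57 - 1083) - 8394) = ((-16596 - 14258) - 42)/(-1020 - 8394) = (-30854 - 42)/(-9414) = -30896*(-1/9414) = 15448/4707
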